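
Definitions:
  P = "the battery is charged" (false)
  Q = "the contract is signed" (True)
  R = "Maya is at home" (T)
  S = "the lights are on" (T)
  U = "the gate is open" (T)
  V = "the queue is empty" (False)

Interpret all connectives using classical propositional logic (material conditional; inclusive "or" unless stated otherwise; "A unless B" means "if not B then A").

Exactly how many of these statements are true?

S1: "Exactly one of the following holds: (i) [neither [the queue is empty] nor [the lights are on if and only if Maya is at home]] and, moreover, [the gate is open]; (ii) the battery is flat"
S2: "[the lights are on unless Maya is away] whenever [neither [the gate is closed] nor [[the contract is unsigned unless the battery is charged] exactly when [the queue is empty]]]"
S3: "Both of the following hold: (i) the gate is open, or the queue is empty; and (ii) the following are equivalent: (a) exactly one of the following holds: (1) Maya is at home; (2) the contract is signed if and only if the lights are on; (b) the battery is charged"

3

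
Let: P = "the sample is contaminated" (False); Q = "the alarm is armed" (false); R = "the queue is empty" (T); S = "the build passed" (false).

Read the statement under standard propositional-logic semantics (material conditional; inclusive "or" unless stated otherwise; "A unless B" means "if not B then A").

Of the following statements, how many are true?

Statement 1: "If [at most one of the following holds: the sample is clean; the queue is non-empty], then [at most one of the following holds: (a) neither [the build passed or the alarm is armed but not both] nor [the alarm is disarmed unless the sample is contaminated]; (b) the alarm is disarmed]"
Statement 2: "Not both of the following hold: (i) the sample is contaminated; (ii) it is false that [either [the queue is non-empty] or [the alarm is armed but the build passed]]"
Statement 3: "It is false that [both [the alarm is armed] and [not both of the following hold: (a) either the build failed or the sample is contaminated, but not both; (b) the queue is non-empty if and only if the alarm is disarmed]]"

3

Statement 1: Parsed as (not P nand not R) -> (((S xor Q) nor (not Q or P)) nand not Q)

not P = not False = True
not R = not True = False
not P nand not R = True nand False = True
S xor Q = False xor False = False
not Q = not False = True
not Q or P = True or False = True
(S xor Q) nor (not Q or P) = False nor True = False
not Q = not False = True
((S xor Q) nor (not Q or P)) nand not Q = False nand True = True
(not P nand not R) -> (((S xor Q) nor (not Q or P)) nand not Q) = True -> True = True
Thus Statement 1 is true.

Statement 2: This is P nand not (not R or (Q and S)).

not R = not True = False
Q and S = False and False = False
not R or (Q and S) = False or False = False
not (not R or (Q and S)) = not False = True
P nand not (not R or (Q and S)) = False nand True = True
Thus Statement 2 is true.

Statement 3: Parsed as not (Q and ((not S xor P) nand (not R iff not Q)))

not S = not False = True
not S xor P = True xor False = True
not R = not True = False
not Q = not False = True
not R iff not Q = False iff True = False
(not S xor P) nand (not R iff not Q) = True nand False = True
Q and ((not S xor P) nand (not R iff not Q)) = False and True = False
not (Q and ((not S xor P) nand (not R iff not Q))) = not False = True
Hence Statement 3 is true.

Count: 3.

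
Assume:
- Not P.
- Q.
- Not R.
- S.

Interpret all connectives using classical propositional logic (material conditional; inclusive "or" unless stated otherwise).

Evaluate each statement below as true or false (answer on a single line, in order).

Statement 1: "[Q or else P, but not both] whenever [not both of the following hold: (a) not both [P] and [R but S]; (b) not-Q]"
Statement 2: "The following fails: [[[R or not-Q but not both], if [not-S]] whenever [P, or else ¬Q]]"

Statement 1 T / Statement 2 F

Statement 1: Formalization: ((P nand (R & S)) nand ~Q) -> (Q xor P)

R & S = F & T = F
P nand (R & S) = F nand F = T
~Q = ~T = F
(P nand (R & S)) nand ~Q = T nand F = T
Q xor P = T xor F = T
((P nand (R & S)) nand ~Q) -> (Q xor P) = T -> T = T
Thus Statement 1 is true.

Statement 2: Formalization: ~((P | ~Q) -> (~S -> (R xor ~Q)))

~Q = ~T = F
P | ~Q = F | F = F
~S = ~T = F
~Q = ~T = F
R xor ~Q = F xor F = F
~S -> (R xor ~Q) = F -> F = T
(P | ~Q) -> (~S -> (R xor ~Q)) = F -> T = T
~((P | ~Q) -> (~S -> (R xor ~Q))) = ~T = F
Thus Statement 2 is false.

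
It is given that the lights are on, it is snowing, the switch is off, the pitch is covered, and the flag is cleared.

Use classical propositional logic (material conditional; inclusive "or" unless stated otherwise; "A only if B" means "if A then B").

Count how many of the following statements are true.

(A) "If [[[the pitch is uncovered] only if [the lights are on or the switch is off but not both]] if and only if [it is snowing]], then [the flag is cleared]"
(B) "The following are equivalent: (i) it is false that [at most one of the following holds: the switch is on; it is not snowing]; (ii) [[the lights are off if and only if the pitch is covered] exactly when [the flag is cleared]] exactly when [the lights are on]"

Let H = "the pitch is covered" (T), U = "the lights are on" (T), Q = "the switch is on" (F), S = "it is snowing" (T), L = "the flag is set" (F).

(A): Formalization: ((~H -> (U xor ~Q)) <-> S) -> ~L

~H = ~T = F
~Q = ~F = T
U xor ~Q = T xor T = F
~H -> (U xor ~Q) = F -> F = T
(~H -> (U xor ~Q)) <-> S = T <-> T = T
~L = ~F = T
((~H -> (U xor ~Q)) <-> S) -> ~L = T -> T = T
So (A) is true.

(B): Formalization: ~(Q nand ~S) <-> (((~U <-> H) <-> ~L) <-> U)

~S = ~T = F
Q nand ~S = F nand F = T
~(Q nand ~S) = ~T = F
~U = ~T = F
~U <-> H = F <-> T = F
~L = ~F = T
(~U <-> H) <-> ~L = F <-> T = F
((~U <-> H) <-> ~L) <-> U = F <-> T = F
~(Q nand ~S) <-> (((~U <-> H) <-> ~L) <-> U) = F <-> F = T
Thus (B) is true.

True statements: 2.

2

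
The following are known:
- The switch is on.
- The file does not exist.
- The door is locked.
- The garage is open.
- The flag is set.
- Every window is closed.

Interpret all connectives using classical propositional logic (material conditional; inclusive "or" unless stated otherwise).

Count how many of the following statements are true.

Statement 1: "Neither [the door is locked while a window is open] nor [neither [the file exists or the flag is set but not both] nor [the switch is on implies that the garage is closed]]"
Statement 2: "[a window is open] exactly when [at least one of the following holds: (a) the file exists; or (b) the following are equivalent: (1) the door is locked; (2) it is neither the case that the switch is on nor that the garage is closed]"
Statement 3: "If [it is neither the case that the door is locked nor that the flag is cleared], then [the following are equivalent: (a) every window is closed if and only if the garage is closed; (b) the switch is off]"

3

Let K = "the door is locked" (T), M = "a window is open" (F), Q = "the file exists" (F), D = "the flag is set" (T), N = "the switch is on" (T), L = "the garage is closed" (F).

Statement 1: Parsed as (K & M) nor ((Q xor D) nor (N -> L))

K & M = T & F = F
Q xor D = F xor T = T
N -> L = T -> F = F
(Q xor D) nor (N -> L) = T nor F = F
(K & M) nor ((Q xor D) nor (N -> L)) = F nor F = T
So Statement 1 is true.

Statement 2: Formalization: M <-> (Q | (K <-> (N nor L)))

N nor L = T nor F = F
K <-> (N nor L) = T <-> F = F
Q | (K <-> (N nor L)) = F | F = F
M <-> (Q | (K <-> (N nor L))) = F <-> F = T
Hence Statement 2 is true.

Statement 3: In symbols: (K nor ~D) -> ((~M <-> L) <-> ~N)

~D = ~T = F
K nor ~D = T nor F = F
~M = ~F = T
~M <-> L = T <-> F = F
~N = ~T = F
(~M <-> L) <-> ~N = F <-> F = T
(K nor ~D) -> ((~M <-> L) <-> ~N) = F -> T = T
So Statement 3 is true.

3 of the 3 statements are true (Statement 1, Statement 2, Statement 3).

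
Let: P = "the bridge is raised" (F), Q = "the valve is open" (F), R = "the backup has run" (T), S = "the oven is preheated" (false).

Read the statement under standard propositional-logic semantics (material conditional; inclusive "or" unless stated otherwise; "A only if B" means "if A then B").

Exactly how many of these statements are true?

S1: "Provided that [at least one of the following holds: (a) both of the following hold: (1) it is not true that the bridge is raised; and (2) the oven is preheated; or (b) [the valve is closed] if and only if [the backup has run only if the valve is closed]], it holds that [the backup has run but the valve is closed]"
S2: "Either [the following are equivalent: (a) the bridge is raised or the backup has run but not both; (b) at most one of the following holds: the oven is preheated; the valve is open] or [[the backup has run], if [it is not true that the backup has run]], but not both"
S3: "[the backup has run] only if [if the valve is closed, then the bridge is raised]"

1

S1: This is ((¬P ∧ S) ∨ (¬Q ↔ (R → ¬Q))) → (R ∧ ¬Q).

¬P = ¬F = T
¬P ∧ S = T ∧ F = F
¬Q = ¬F = T
¬Q = ¬F = T
R → ¬Q = T → T = T
¬Q ↔ (R → ¬Q) = T ↔ T = T
(¬P ∧ S) ∨ (¬Q ↔ (R → ¬Q)) = F ∨ T = T
¬Q = ¬F = T
R ∧ ¬Q = T ∧ T = T
((¬P ∧ S) ∨ (¬Q ↔ (R → ¬Q))) → (R ∧ ¬Q) = T → T = T
Thus S1 is true.

S2: This is ((P ⊕ R) ↔ (S ↑ Q)) ⊕ (¬R → R).

P ⊕ R = F ⊕ T = T
S ↑ Q = F ↑ F = T
(P ⊕ R) ↔ (S ↑ Q) = T ↔ T = T
¬R = ¬T = F
¬R → R = F → T = T
((P ⊕ R) ↔ (S ↑ Q)) ⊕ (¬R → R) = T ⊕ T = F
Hence S2 is false.

S3: Parsed as R → (¬Q → P)

¬Q = ¬F = T
¬Q → P = T → F = F
R → (¬Q → P) = T → F = F
So S3 is false.

True statements: 1 (S1).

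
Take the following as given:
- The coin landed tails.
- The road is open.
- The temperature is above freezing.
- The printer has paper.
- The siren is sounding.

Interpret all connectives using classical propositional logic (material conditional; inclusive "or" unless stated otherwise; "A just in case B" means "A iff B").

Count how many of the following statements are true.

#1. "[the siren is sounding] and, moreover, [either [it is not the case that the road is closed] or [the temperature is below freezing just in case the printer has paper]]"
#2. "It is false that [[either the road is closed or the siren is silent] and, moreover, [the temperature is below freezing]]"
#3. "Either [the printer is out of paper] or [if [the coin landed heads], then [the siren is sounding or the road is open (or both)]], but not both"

Let P = "the siren is sounding" (T), N = "the road is closed" (F), L = "the temperature is below freezing" (F), V = "the printer has paper" (T), W = "the coin landed heads" (F).

#1: In symbols: P ∧ (¬N ∨ (L ↔ V))

¬N = ¬F = T
L ↔ V = F ↔ T = F
¬N ∨ (L ↔ V) = T ∨ F = T
P ∧ (¬N ∨ (L ↔ V)) = T ∧ T = T
Thus #1 is true.

#2: Parsed as ¬((N ∨ ¬P) ∧ L)

¬P = ¬T = F
N ∨ ¬P = F ∨ F = F
(N ∨ ¬P) ∧ L = F ∧ F = F
¬((N ∨ ¬P) ∧ L) = ¬F = T
Hence #2 is true.

#3: This is ¬V ⊕ (W → (P ∨ ¬N)).

¬V = ¬T = F
¬N = ¬F = T
P ∨ ¬N = T ∨ T = T
W → (P ∨ ¬N) = F → T = T
¬V ⊕ (W → (P ∨ ¬N)) = F ⊕ T = T
Thus #3 is true.

3 of the 3 statements are true (#1, #2, #3).

3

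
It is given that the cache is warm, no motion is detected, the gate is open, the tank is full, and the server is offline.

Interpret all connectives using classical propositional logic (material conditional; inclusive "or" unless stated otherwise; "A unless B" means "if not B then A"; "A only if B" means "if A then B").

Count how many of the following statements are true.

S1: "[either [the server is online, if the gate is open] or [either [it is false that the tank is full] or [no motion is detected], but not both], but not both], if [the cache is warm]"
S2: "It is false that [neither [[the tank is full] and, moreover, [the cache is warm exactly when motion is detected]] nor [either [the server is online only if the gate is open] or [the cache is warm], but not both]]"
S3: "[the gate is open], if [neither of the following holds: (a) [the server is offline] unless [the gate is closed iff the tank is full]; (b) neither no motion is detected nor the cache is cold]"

2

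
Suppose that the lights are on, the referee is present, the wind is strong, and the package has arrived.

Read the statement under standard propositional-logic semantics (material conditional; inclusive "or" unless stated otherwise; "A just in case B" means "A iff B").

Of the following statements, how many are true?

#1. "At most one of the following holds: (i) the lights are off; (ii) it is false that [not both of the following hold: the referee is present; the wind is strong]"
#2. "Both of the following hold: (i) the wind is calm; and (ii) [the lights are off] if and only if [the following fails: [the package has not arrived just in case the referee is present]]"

Let W = "the lights are on" (T), K = "the referee is present" (T), P = "the wind is strong" (T), S = "the package has arrived" (T).

#1: Parsed as ~W nand ~(K nand P)

~W = ~T = F
K nand P = T nand T = F
~(K nand P) = ~F = T
~W nand ~(K nand P) = F nand T = T
So #1 is true.

#2: This is ~P & (~W <-> ~(~S <-> K)).

~P = ~T = F
~W = ~T = F
~S = ~T = F
~S <-> K = F <-> T = F
~(~S <-> K) = ~F = T
~W <-> ~(~S <-> K) = F <-> T = F
~P & (~W <-> ~(~S <-> K)) = F & F = F
Hence #2 is false.

Count: 1.

1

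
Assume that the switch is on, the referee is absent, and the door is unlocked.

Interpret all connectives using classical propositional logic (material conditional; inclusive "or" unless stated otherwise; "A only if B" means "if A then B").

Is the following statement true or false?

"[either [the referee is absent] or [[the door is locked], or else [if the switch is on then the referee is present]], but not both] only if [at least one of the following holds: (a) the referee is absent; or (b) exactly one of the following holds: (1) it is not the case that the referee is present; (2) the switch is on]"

true

Let Q = "the referee is present" (F), R = "the door is locked" (F), P = "the switch is on" (T).
This is (¬Q ⊕ (R ∨ (P → Q))) → (¬Q ∨ (¬Q ⊕ P)).

¬Q = ¬F = T
P → Q = T → F = F
R ∨ (P → Q) = F ∨ F = F
¬Q ⊕ (R ∨ (P → Q)) = T ⊕ F = T
¬Q = ¬F = T
¬Q = ¬F = T
¬Q ⊕ P = T ⊕ T = F
¬Q ∨ (¬Q ⊕ P) = T ∨ F = T
(¬Q ⊕ (R ∨ (P → Q))) → (¬Q ∨ (¬Q ⊕ P)) = T → T = T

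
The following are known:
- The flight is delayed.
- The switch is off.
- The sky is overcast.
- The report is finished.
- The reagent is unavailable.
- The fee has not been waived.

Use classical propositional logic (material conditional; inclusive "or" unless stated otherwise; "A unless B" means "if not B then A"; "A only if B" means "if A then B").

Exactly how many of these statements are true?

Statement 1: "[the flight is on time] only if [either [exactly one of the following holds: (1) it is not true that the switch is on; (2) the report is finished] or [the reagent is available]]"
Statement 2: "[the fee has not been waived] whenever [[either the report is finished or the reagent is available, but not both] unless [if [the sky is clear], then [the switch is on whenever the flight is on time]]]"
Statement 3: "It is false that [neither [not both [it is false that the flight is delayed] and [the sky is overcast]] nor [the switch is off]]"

Let P = "the flight is delayed" (T), Q = "the switch is on" (F), S = "the report is finished" (T), U = "the reagent is available" (F), R = "the sky is overcast" (T), V = "the fee has been waived" (F).

Statement 1: This is ~P -> ((~Q xor S) | U).

~P = ~T = F
~Q = ~F = T
~Q xor S = T xor T = F
(~Q xor S) | U = F | F = F
~P -> ((~Q xor S) | U) = F -> F = T
Hence Statement 1 is true.

Statement 2: This is ((S xor U) | (~R -> (~P -> Q))) -> ~V.

S xor U = T xor F = T
~R = ~T = F
~P = ~T = F
~P -> Q = F -> F = T
~R -> (~P -> Q) = F -> T = T
(S xor U) | (~R -> (~P -> Q)) = T | T = T
~V = ~F = T
((S xor U) | (~R -> (~P -> Q))) -> ~V = T -> T = T
Thus Statement 2 is true.

Statement 3: In symbols: ~((~P nand R) nor ~Q)

~P = ~T = F
~P nand R = F nand T = T
~Q = ~F = T
(~P nand R) nor ~Q = T nor T = F
~((~P nand R) nor ~Q) = ~F = T
Hence Statement 3 is true.

3 of the 3 statements are true (Statement 1, Statement 2, Statement 3).

3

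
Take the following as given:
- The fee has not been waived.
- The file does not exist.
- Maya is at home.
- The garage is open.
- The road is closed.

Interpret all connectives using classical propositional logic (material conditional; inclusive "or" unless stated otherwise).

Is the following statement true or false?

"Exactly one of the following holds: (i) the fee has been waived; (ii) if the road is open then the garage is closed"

Let P = "the fee has been waived" (False), U = "the road is closed" (True), S = "the garage is closed" (False).
This is P xor (not U -> S).

not U = not True = False
not U -> S = False -> False = True
P xor (not U -> S) = False xor True = True

True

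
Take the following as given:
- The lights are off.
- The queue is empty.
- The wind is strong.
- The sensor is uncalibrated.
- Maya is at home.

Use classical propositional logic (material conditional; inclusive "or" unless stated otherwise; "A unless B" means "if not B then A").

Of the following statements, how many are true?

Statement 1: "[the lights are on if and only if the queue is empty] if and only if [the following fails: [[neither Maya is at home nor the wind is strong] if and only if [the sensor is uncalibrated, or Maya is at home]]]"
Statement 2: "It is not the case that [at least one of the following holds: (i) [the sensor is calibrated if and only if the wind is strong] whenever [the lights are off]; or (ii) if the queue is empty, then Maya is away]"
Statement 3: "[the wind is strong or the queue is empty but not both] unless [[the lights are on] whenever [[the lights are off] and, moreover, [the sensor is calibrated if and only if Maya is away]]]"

1

Let P = "the lights are on" (F), Q = "the queue is empty" (T), U = "Maya is at home" (T), R = "the wind is strong" (T), S = "the sensor is calibrated" (F).

Statement 1: This is (P <-> Q) <-> ~((U nor R) <-> (~S | U)).

P <-> Q = F <-> T = F
U nor R = T nor T = F
~S = ~F = T
~S | U = T | T = T
(U nor R) <-> (~S | U) = F <-> T = F
~((U nor R) <-> (~S | U)) = ~F = T
(P <-> Q) <-> ~((U nor R) <-> (~S | U)) = F <-> T = F
Hence Statement 1 is false.

Statement 2: Formalization: ~((~P -> (S <-> R)) | (Q -> ~U))

~P = ~F = T
S <-> R = F <-> T = F
~P -> (S <-> R) = T -> F = F
~U = ~T = F
Q -> ~U = T -> F = F
(~P -> (S <-> R)) | (Q -> ~U) = F | F = F
~((~P -> (S <-> R)) | (Q -> ~U)) = ~F = T
Thus Statement 2 is true.

Statement 3: Parsed as (R xor Q) | ((~P & (S <-> ~U)) -> P)

R xor Q = T xor T = F
~P = ~F = T
~U = ~T = F
S <-> ~U = F <-> F = T
~P & (S <-> ~U) = T & T = T
(~P & (S <-> ~U)) -> P = T -> F = F
(R xor Q) | ((~P & (S <-> ~U)) -> P) = F | F = F
So Statement 3 is false.

True statements: 1 (Statement 2).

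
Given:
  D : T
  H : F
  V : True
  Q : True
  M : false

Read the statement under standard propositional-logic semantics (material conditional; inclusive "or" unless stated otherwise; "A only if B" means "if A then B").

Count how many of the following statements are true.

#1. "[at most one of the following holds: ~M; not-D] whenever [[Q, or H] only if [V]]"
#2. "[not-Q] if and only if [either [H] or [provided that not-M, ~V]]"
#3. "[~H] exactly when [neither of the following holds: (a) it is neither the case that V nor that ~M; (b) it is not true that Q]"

3

#1: Parsed as ((Q ∨ H) → V) → (¬M ↑ ¬D)

Q ∨ H = T ∨ F = T
(Q ∨ H) → V = T → T = T
¬M = ¬F = T
¬D = ¬T = F
¬M ↑ ¬D = T ↑ F = T
((Q ∨ H) → V) → (¬M ↑ ¬D) = T → T = T
Hence #1 is true.

#2: Formalization: ¬Q ↔ (H ∨ (¬M → ¬V))

¬Q = ¬T = F
¬M = ¬F = T
¬V = ¬T = F
¬M → ¬V = T → F = F
H ∨ (¬M → ¬V) = F ∨ F = F
¬Q ↔ (H ∨ (¬M → ¬V)) = F ↔ F = T
Thus #2 is true.

#3: Formalization: ¬H ↔ ((V ↓ ¬M) ↓ ¬Q)

¬H = ¬F = T
¬M = ¬F = T
V ↓ ¬M = T ↓ T = F
¬Q = ¬T = F
(V ↓ ¬M) ↓ ¬Q = F ↓ F = T
¬H ↔ ((V ↓ ¬M) ↓ ¬Q) = T ↔ T = T
Hence #3 is true.

True statements: 3 (#1, #2, #3).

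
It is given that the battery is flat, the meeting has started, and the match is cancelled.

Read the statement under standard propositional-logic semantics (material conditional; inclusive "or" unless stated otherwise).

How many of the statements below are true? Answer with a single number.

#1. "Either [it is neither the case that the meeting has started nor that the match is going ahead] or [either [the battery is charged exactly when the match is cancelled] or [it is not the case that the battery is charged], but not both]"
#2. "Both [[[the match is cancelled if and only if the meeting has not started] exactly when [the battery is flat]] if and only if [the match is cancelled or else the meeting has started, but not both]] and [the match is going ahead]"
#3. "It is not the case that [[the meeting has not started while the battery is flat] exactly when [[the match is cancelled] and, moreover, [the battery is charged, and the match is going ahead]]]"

1

Let Q = "the meeting has started" (T), R = "the match is cancelled" (T), P = "the battery is charged" (F).

#1: Parsed as (Q ↓ ¬R) ∨ ((P ↔ R) ⊕ ¬P)

¬R = ¬T = F
Q ↓ ¬R = T ↓ F = F
P ↔ R = F ↔ T = F
¬P = ¬F = T
(P ↔ R) ⊕ ¬P = F ⊕ T = T
(Q ↓ ¬R) ∨ ((P ↔ R) ⊕ ¬P) = F ∨ T = T
Thus #1 is true.

#2: Formalization: (((R ↔ ¬Q) ↔ ¬P) ↔ (R ⊕ Q)) ∧ ¬R

¬Q = ¬T = F
R ↔ ¬Q = T ↔ F = F
¬P = ¬F = T
(R ↔ ¬Q) ↔ ¬P = F ↔ T = F
R ⊕ Q = T ⊕ T = F
((R ↔ ¬Q) ↔ ¬P) ↔ (R ⊕ Q) = F ↔ F = T
¬R = ¬T = F
(((R ↔ ¬Q) ↔ ¬P) ↔ (R ⊕ Q)) ∧ ¬R = T ∧ F = F
So #2 is false.

#3: In symbols: ¬((¬Q ∧ ¬P) ↔ (R ∧ (P ∧ ¬R)))

¬Q = ¬T = F
¬P = ¬F = T
¬Q ∧ ¬P = F ∧ T = F
¬R = ¬T = F
P ∧ ¬R = F ∧ F = F
R ∧ (P ∧ ¬R) = T ∧ F = F
(¬Q ∧ ¬P) ↔ (R ∧ (P ∧ ¬R)) = F ↔ F = T
¬((¬Q ∧ ¬P) ↔ (R ∧ (P ∧ ¬R))) = ¬T = F
Hence #3 is false.

True statements: 1 (#1).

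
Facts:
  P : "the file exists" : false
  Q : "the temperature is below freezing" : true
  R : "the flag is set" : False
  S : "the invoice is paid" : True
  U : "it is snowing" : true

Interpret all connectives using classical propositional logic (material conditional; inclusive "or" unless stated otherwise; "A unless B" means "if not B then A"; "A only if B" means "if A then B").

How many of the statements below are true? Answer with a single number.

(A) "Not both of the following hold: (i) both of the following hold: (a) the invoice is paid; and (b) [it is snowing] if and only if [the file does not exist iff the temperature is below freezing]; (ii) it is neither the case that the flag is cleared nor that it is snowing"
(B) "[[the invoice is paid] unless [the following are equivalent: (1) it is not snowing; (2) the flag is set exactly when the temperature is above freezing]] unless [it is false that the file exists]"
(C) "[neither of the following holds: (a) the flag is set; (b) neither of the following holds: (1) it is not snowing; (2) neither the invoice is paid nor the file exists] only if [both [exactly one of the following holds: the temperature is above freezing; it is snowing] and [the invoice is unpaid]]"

3

(A): In symbols: (S and (U iff (not P iff Q))) nand (not R nor U)

not P = not False = True
not P iff Q = True iff True = True
U iff (not P iff Q) = True iff True = True
S and (U iff (not P iff Q)) = True and True = True
not R = not False = True
not R nor U = True nor True = False
(S and (U iff (not P iff Q))) nand (not R nor U) = True nand False = True
So (A) is true.

(B): Parsed as (S or (not U iff (R iff not Q))) or not P

not U = not True = False
not Q = not True = False
R iff not Q = False iff False = True
not U iff (R iff not Q) = False iff True = False
S or (not U iff (R iff not Q)) = True or False = True
not P = not False = True
(S or (not U iff (R iff not Q))) or not P = True or True = True
Thus (B) is true.

(C): This is (R nor (not U nor (S nor P))) -> ((not Q xor U) and not S).

not U = not True = False
S nor P = True nor False = False
not U nor (S nor P) = False nor False = True
R nor (not U nor (S nor P)) = False nor True = False
not Q = not True = False
not Q xor U = False xor True = True
not S = not True = False
(not Q xor U) and not S = True and False = False
(R nor (not U nor (S nor P))) -> ((not Q xor U) and not S) = False -> False = True
Hence (C) is true.

True statements: 3 ((A), (B), (C)).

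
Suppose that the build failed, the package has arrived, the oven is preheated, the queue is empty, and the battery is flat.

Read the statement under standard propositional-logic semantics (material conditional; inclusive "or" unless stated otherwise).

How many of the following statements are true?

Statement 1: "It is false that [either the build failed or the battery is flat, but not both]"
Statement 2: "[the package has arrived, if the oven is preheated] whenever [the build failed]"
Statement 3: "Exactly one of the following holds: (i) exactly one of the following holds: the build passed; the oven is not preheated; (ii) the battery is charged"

Let P = "the build passed" (F), G = "the battery is charged" (F), M = "the oven is preheated" (T), D = "the package has arrived" (T).

Statement 1: Parsed as ¬(¬P ⊕ ¬G)

¬P = ¬F = T
¬G = ¬F = T
¬P ⊕ ¬G = T ⊕ T = F
¬(¬P ⊕ ¬G) = ¬F = T
Thus Statement 1 is true.

Statement 2: This is ¬P → (M → D).

¬P = ¬F = T
M → D = T → T = T
¬P → (M → D) = T → T = T
Hence Statement 2 is true.

Statement 3: This is (P ⊕ ¬M) ⊕ G.

¬M = ¬T = F
P ⊕ ¬M = F ⊕ F = F
(P ⊕ ¬M) ⊕ G = F ⊕ F = F
Hence Statement 3 is false.

True statements: 2 (Statement 1, Statement 2).

2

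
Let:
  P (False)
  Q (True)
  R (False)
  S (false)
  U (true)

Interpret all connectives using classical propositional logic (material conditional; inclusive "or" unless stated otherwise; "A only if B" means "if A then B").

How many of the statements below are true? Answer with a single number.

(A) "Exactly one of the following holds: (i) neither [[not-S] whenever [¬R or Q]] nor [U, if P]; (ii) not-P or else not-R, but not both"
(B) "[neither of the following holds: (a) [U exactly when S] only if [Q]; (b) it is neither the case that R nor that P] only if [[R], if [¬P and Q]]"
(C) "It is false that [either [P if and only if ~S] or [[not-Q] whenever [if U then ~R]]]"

(A): Formalization: (((¬R ∨ Q) → ¬S) ↓ (P → U)) ⊕ (¬P ⊕ ¬R)

¬R = ¬F = T
¬R ∨ Q = T ∨ T = T
¬S = ¬F = T
(¬R ∨ Q) → ¬S = T → T = T
P → U = F → T = T
((¬R ∨ Q) → ¬S) ↓ (P → U) = T ↓ T = F
¬P = ¬F = T
¬R = ¬F = T
¬P ⊕ ¬R = T ⊕ T = F
(((¬R ∨ Q) → ¬S) ↓ (P → U)) ⊕ (¬P ⊕ ¬R) = F ⊕ F = F
Thus (A) is false.

(B): In symbols: (((U ↔ S) → Q) ↓ (R ↓ P)) → ((¬P ∧ Q) → R)

U ↔ S = T ↔ F = F
(U ↔ S) → Q = F → T = T
R ↓ P = F ↓ F = T
((U ↔ S) → Q) ↓ (R ↓ P) = T ↓ T = F
¬P = ¬F = T
¬P ∧ Q = T ∧ T = T
(¬P ∧ Q) → R = T → F = F
(((U ↔ S) → Q) ↓ (R ↓ P)) → ((¬P ∧ Q) → R) = F → F = T
Thus (B) is true.

(C): In symbols: ¬((P ↔ ¬S) ∨ ((U → ¬R) → ¬Q))

¬S = ¬F = T
P ↔ ¬S = F ↔ T = F
¬R = ¬F = T
U → ¬R = T → T = T
¬Q = ¬T = F
(U → ¬R) → ¬Q = T → F = F
(P ↔ ¬S) ∨ ((U → ¬R) → ¬Q) = F ∨ F = F
¬((P ↔ ¬S) ∨ ((U → ¬R) → ¬Q)) = ¬F = T
Thus (C) is true.

True statements: 2 ((B), (C)).

2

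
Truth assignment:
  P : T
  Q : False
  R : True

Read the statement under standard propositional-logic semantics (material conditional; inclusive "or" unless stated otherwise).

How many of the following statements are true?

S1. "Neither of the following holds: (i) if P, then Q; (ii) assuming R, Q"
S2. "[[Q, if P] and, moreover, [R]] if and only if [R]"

1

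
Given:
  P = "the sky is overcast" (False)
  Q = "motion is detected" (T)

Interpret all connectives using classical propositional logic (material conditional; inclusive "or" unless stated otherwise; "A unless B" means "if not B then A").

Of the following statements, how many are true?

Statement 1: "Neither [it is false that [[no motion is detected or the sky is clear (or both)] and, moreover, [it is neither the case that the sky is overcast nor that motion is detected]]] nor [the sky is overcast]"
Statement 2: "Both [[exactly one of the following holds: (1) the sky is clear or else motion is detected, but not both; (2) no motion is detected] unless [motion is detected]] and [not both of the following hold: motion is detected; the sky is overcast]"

1

Statement 1: In symbols: ~((~Q | ~P) & (P nor Q)) nor P

~Q = ~T = F
~P = ~F = T
~Q | ~P = F | T = T
P nor Q = F nor T = F
(~Q | ~P) & (P nor Q) = T & F = F
~((~Q | ~P) & (P nor Q)) = ~F = T
~((~Q | ~P) & (P nor Q)) nor P = T nor F = F
Thus Statement 1 is false.

Statement 2: Parsed as (((~P xor Q) xor ~Q) | Q) & (Q nand P)

~P = ~F = T
~P xor Q = T xor T = F
~Q = ~T = F
(~P xor Q) xor ~Q = F xor F = F
((~P xor Q) xor ~Q) | Q = F | T = T
Q nand P = T nand F = T
(((~P xor Q) xor ~Q) | Q) & (Q nand P) = T & T = T
Thus Statement 2 is true.

True statements: 1.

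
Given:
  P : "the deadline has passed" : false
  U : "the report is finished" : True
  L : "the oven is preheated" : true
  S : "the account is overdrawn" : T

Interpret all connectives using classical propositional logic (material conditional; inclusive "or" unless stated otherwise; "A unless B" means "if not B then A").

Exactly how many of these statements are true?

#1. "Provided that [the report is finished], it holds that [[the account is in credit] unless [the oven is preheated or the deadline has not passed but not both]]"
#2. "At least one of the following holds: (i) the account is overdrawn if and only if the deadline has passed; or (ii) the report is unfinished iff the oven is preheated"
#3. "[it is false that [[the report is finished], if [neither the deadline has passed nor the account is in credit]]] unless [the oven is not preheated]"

0

#1: This is U -> (~S | (L xor ~P)).

~S = ~T = F
~P = ~F = T
L xor ~P = T xor T = F
~S | (L xor ~P) = F | F = F
U -> (~S | (L xor ~P)) = T -> F = F
Thus #1 is false.

#2: Formalization: (S <-> P) | (~U <-> L)

S <-> P = T <-> F = F
~U = ~T = F
~U <-> L = F <-> T = F
(S <-> P) | (~U <-> L) = F | F = F
Thus #2 is false.

#3: Parsed as ~((P nor ~S) -> U) | ~L

~S = ~T = F
P nor ~S = F nor F = T
(P nor ~S) -> U = T -> T = T
~((P nor ~S) -> U) = ~T = F
~L = ~T = F
~((P nor ~S) -> U) | ~L = F | F = F
Thus #3 is false.

Count: 0.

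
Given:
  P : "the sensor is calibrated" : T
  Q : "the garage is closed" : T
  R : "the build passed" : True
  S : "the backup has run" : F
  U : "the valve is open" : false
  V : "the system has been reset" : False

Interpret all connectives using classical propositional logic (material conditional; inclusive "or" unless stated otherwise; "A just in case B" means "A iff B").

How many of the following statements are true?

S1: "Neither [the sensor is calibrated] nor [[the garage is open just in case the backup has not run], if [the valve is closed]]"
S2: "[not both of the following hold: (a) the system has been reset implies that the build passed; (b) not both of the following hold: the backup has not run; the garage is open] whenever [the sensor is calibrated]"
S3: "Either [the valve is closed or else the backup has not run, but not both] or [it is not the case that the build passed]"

0

S1: This is P nor (not U -> (not Q iff not S)).

not U = not False = True
not Q = not True = False
not S = not False = True
not Q iff not S = False iff True = False
not U -> (not Q iff not S) = True -> False = False
P nor (not U -> (not Q iff not S)) = True nor False = False
Thus S1 is false.

S2: This is P -> ((V -> R) nand (not S nand not Q)).

V -> R = False -> True = True
not S = not False = True
not Q = not True = False
not S nand not Q = True nand False = True
(V -> R) nand (not S nand not Q) = True nand True = False
P -> ((V -> R) nand (not S nand not Q)) = True -> False = False
Thus S2 is false.

S3: Formalization: (not U xor not S) or not R

not U = not False = True
not S = not False = True
not U xor not S = True xor True = False
not R = not True = False
(not U xor not S) or not R = False or False = False
Thus S3 is false.

True statements: 0 (none).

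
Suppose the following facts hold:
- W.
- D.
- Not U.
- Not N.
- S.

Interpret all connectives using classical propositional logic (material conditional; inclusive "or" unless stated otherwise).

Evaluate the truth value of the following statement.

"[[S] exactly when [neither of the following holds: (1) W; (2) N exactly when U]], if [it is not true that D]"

true

Parsed as ~D -> (S <-> (W nor (N <-> U)))

~D = ~T = F
N <-> U = F <-> F = T
W nor (N <-> U) = T nor T = F
S <-> (W nor (N <-> U)) = T <-> F = F
~D -> (S <-> (W nor (N <-> U))) = F -> F = T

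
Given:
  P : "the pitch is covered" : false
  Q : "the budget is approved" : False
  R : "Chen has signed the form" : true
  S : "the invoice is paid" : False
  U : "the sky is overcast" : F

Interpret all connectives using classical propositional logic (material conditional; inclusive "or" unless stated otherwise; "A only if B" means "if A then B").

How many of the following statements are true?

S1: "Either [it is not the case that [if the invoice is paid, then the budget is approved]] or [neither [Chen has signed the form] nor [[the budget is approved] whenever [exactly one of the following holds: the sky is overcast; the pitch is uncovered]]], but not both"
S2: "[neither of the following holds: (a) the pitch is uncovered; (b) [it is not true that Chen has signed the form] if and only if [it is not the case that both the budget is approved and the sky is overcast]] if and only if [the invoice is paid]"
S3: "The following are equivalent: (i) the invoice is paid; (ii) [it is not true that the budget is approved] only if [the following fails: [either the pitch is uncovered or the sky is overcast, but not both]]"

S1: Parsed as ¬(S → Q) ⊕ (R ↓ ((U ⊕ ¬P) → Q))

S → Q = F → F = T
¬(S → Q) = ¬T = F
¬P = ¬F = T
U ⊕ ¬P = F ⊕ T = T
(U ⊕ ¬P) → Q = T → F = F
R ↓ ((U ⊕ ¬P) → Q) = T ↓ F = F
¬(S → Q) ⊕ (R ↓ ((U ⊕ ¬P) → Q)) = F ⊕ F = F
Hence S1 is false.

S2: In symbols: (¬P ↓ (¬R ↔ (Q ↑ U))) ↔ S

¬P = ¬F = T
¬R = ¬T = F
Q ↑ U = F ↑ F = T
¬R ↔ (Q ↑ U) = F ↔ T = F
¬P ↓ (¬R ↔ (Q ↑ U)) = T ↓ F = F
(¬P ↓ (¬R ↔ (Q ↑ U))) ↔ S = F ↔ F = T
Thus S2 is true.

S3: Formalization: S ↔ (¬Q → ¬(¬P ⊕ U))

¬Q = ¬F = T
¬P = ¬F = T
¬P ⊕ U = T ⊕ F = T
¬(¬P ⊕ U) = ¬T = F
¬Q → ¬(¬P ⊕ U) = T → F = F
S ↔ (¬Q → ¬(¬P ⊕ U)) = F ↔ F = T
Thus S3 is true.

True statements: 2.

2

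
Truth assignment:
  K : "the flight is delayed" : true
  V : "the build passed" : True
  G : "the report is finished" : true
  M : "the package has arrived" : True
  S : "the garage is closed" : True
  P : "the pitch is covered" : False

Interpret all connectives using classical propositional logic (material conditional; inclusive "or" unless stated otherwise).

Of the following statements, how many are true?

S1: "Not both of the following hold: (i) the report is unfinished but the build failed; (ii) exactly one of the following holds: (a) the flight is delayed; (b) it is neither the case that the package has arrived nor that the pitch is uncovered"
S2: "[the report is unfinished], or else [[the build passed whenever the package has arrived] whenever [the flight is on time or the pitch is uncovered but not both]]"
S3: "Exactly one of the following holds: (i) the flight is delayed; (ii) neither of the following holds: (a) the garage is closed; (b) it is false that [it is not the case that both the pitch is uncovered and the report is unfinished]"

3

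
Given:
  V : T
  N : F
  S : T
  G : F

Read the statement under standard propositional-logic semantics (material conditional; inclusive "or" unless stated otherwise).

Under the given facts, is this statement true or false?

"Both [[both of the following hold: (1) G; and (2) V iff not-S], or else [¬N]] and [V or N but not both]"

This is ((G ∧ (V ↔ ¬S)) ∨ ¬N) ∧ (V ⊕ N).

¬S = ¬T = F
V ↔ ¬S = T ↔ F = F
G ∧ (V ↔ ¬S) = F ∧ F = F
¬N = ¬F = T
(G ∧ (V ↔ ¬S)) ∨ ¬N = F ∨ T = T
V ⊕ N = T ⊕ F = T
((G ∧ (V ↔ ¬S)) ∨ ¬N) ∧ (V ⊕ N) = T ∧ T = T

The statement is true.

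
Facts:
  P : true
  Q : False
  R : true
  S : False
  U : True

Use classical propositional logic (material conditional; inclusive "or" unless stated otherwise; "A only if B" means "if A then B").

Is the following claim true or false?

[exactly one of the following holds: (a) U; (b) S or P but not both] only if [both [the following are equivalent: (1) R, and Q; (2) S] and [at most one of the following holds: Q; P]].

True.

Values: U=True, S=False, P=True, R=True, Q=False.
Formalization: (U xor (S xor P)) -> (((R and Q) iff S) and (Q nand P))

S xor P = False xor True = True
U xor (S xor P) = True xor True = False
R and Q = True and False = False
(R and Q) iff S = False iff False = True
Q nand P = False nand True = True
((R and Q) iff S) and (Q nand P) = True and True = True
(U xor (S xor P)) -> (((R and Q) iff S) and (Q nand P)) = False -> True = True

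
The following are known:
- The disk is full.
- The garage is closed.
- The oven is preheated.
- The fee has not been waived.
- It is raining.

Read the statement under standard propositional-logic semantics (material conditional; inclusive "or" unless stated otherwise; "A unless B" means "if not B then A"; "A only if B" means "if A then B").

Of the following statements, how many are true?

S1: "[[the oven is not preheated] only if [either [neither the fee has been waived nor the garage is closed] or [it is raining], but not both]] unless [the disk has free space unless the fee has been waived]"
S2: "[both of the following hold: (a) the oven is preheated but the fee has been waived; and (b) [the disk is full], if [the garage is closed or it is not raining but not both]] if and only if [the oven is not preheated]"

2

Let R = "the oven is preheated" (T), S = "the fee has been waived" (F), Q = "the garage is closed" (T), U = "it is raining" (T), P = "the disk is full" (T).

S1: Parsed as (~R -> ((S nor Q) xor U)) | (~P | S)

~R = ~T = F
S nor Q = F nor T = F
(S nor Q) xor U = F xor T = T
~R -> ((S nor Q) xor U) = F -> T = T
~P = ~T = F
~P | S = F | F = F
(~R -> ((S nor Q) xor U)) | (~P | S) = T | F = T
Thus S1 is true.

S2: Formalization: ((R & S) & ((Q xor ~U) -> P)) <-> ~R

R & S = T & F = F
~U = ~T = F
Q xor ~U = T xor F = T
(Q xor ~U) -> P = T -> T = T
(R & S) & ((Q xor ~U) -> P) = F & T = F
~R = ~T = F
((R & S) & ((Q xor ~U) -> P)) <-> ~R = F <-> F = T
Thus S2 is true.

True statements: 2 (S1, S2).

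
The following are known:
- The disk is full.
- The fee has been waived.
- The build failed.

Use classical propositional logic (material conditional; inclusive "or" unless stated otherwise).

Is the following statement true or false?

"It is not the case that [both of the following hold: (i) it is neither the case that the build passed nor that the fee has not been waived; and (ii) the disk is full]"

Let R = "the build passed" (F), Q = "the fee has been waived" (T), P = "the disk is full" (T).
Parsed as ¬((R ↓ ¬Q) ∧ P)

¬Q = ¬T = F
R ↓ ¬Q = F ↓ F = T
(R ↓ ¬Q) ∧ P = T ∧ T = T
¬((R ↓ ¬Q) ∧ P) = ¬T = F

False.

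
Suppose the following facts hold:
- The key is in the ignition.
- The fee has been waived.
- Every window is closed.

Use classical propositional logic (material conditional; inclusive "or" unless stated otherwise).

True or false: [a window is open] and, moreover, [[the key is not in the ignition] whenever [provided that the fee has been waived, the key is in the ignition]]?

false

Let R = "a window is open" (False), Q = "the fee has been waived" (True), P = "the key is in the ignition" (True).
Parsed as R and ((Q -> P) -> not P)

Q -> P = True -> True = True
not P = not True = False
(Q -> P) -> not P = True -> False = False
R and ((Q -> P) -> not P) = False and False = False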